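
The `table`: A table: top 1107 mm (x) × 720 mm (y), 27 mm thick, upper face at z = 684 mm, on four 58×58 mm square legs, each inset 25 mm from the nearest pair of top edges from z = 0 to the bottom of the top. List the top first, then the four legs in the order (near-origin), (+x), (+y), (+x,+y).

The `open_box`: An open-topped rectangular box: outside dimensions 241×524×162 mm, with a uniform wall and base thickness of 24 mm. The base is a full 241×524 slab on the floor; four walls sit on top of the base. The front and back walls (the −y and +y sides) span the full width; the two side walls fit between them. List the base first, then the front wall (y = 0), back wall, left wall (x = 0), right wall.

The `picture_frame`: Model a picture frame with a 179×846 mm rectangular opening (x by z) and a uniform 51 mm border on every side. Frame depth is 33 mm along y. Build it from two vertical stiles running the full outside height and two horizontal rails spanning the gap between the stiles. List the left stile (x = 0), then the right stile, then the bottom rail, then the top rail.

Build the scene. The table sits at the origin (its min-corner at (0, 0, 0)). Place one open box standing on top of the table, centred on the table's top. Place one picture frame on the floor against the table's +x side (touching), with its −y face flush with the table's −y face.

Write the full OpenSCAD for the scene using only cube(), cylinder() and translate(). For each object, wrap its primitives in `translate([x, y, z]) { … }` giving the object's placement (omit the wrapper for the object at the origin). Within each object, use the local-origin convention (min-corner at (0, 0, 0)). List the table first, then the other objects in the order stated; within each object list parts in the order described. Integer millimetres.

translate([0, 0, 657]) cube([1107, 720, 27]);
translate([25, 25, 0]) cube([58, 58, 657]);
translate([1024, 25, 0]) cube([58, 58, 657]);
translate([25, 637, 0]) cube([58, 58, 657]);
translate([1024, 637, 0]) cube([58, 58, 657]);
translate([433, 98, 684]) {
  cube([241, 524, 24]);
  translate([0, 0, 24]) cube([241, 24, 138]);
  translate([0, 500, 24]) cube([241, 24, 138]);
  translate([0, 24, 24]) cube([24, 476, 138]);
  translate([217, 24, 24]) cube([24, 476, 138]);
}
translate([1107, 0, 0]) {
  cube([51, 33, 948]);
  translate([230, 0, 0]) cube([51, 33, 948]);
  translate([51, 0, 0]) cube([179, 33, 51]);
  translate([51, 0, 897]) cube([179, 33, 51]);
}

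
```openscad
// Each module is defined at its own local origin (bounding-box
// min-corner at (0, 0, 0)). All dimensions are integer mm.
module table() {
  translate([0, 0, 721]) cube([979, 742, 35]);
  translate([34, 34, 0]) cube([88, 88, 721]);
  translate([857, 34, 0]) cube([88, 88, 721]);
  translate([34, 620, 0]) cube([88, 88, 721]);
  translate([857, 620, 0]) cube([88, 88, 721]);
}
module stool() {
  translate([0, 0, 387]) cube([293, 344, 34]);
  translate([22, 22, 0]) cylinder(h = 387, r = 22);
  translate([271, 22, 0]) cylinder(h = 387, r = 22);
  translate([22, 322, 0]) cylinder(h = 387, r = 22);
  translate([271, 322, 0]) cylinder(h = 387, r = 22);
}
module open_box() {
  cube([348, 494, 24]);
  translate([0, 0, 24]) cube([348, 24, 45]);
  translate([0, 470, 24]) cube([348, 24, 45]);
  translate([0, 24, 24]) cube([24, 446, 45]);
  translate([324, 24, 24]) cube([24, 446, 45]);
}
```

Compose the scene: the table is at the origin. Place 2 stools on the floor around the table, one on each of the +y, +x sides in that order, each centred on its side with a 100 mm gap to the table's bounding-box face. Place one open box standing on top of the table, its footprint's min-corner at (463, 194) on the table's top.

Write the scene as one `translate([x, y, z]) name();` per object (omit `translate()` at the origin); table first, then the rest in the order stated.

table();
translate([343, 842, 0]) stool();
translate([1079, 199, 0]) stool();
translate([463, 194, 756]) open_box();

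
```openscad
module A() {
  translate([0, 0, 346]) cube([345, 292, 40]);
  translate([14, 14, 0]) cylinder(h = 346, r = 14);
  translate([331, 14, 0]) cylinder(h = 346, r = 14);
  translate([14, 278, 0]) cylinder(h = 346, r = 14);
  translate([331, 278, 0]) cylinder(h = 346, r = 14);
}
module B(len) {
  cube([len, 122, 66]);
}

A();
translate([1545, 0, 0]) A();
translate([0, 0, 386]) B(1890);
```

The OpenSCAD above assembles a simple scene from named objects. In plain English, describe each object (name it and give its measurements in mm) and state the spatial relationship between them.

A is a four-legged stool. The seat is a 345×292×40 mm slab whose top surface is at z = 386 mm; four round legs, each 28 mm in diameter, run from the floor (z = 0) to the underside of the seat, each leg's axis is inset half a diameter from the nearest pair of seat edges (so the leg's bounding box is flush with the corner).

B is a rectangular beam 1890 mm long (x), 122 mm deep (y), 66 mm thick (z).

The beam spans the tops of two stools placed 1200 mm apart, resting at z = 386 mm.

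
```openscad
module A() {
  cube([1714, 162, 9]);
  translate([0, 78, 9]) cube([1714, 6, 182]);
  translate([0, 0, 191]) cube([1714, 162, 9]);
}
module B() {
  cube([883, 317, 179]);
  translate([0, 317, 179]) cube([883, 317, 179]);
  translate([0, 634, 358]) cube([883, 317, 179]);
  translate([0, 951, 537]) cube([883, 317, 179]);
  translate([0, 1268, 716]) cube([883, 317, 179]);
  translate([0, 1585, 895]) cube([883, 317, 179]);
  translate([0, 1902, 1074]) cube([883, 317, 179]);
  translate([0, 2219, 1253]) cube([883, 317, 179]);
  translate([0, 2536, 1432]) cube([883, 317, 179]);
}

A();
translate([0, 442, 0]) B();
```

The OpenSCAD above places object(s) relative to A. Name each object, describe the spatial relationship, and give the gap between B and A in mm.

A is an I-beam. B is a staircase. The staircase is on the floor beside the I-beam on its +y side. The gap between the staircase and the I-beam is 280 mm.

The staircase's nearest face is 280 mm from the I-beam's +y face.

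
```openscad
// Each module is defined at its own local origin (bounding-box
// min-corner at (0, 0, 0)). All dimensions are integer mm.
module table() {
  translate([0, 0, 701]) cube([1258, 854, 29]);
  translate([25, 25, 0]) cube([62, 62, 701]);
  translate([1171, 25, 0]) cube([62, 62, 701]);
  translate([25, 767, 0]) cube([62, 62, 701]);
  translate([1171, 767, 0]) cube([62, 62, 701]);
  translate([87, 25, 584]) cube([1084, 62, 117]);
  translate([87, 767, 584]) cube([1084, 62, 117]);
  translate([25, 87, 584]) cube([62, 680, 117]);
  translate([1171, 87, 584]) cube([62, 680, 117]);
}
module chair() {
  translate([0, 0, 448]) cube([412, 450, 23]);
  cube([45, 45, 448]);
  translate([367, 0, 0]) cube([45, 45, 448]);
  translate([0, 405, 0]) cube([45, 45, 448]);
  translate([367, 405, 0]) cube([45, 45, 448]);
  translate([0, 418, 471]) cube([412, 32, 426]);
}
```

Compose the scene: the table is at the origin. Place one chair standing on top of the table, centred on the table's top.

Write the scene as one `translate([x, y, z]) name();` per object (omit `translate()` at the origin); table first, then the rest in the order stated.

table();
translate([423, 202, 730]) chair();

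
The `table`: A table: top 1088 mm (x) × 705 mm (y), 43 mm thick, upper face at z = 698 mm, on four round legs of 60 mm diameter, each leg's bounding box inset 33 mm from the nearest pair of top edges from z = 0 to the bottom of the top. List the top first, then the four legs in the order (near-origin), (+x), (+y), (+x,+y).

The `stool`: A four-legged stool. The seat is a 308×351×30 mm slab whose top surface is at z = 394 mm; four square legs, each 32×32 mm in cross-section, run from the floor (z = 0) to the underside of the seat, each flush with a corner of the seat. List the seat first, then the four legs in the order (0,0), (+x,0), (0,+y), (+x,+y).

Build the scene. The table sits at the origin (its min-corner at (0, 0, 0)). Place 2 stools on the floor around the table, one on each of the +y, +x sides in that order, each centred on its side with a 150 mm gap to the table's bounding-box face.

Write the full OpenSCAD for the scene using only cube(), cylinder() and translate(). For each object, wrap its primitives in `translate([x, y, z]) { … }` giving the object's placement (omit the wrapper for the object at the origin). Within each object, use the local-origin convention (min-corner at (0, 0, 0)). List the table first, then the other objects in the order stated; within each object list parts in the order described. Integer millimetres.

translate([0, 0, 655]) cube([1088, 705, 43]);
translate([63, 63, 0]) cylinder(h = 655, r = 30);
translate([1025, 63, 0]) cylinder(h = 655, r = 30);
translate([63, 642, 0]) cylinder(h = 655, r = 30);
translate([1025, 642, 0]) cylinder(h = 655, r = 30);
translate([390, 855, 0]) {
  translate([0, 0, 364]) cube([308, 351, 30]);
  cube([32, 32, 364]);
  translate([276, 0, 0]) cube([32, 32, 364]);
  translate([0, 319, 0]) cube([32, 32, 364]);
  translate([276, 319, 0]) cube([32, 32, 364]);
}
translate([1238, 177, 0]) {
  translate([0, 0, 364]) cube([308, 351, 30]);
  cube([32, 32, 364]);
  translate([276, 0, 0]) cube([32, 32, 364]);
  translate([0, 319, 0]) cube([32, 32, 364]);
  translate([276, 319, 0]) cube([32, 32, 364]);
}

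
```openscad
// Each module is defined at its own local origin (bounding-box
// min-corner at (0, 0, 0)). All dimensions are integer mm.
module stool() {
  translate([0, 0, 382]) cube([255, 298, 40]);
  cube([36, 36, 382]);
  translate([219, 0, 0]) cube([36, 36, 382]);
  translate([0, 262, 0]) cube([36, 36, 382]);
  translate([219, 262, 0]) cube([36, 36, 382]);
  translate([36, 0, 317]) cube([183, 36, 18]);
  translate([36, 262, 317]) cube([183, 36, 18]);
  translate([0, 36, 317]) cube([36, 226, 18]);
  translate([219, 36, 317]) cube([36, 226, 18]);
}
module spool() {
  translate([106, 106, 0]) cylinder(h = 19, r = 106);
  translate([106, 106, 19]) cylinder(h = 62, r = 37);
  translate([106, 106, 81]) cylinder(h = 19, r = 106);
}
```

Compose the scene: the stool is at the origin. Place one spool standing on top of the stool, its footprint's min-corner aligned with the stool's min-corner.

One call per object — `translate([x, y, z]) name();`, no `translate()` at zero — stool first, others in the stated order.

stool();
translate([0, 0, 422]) spool();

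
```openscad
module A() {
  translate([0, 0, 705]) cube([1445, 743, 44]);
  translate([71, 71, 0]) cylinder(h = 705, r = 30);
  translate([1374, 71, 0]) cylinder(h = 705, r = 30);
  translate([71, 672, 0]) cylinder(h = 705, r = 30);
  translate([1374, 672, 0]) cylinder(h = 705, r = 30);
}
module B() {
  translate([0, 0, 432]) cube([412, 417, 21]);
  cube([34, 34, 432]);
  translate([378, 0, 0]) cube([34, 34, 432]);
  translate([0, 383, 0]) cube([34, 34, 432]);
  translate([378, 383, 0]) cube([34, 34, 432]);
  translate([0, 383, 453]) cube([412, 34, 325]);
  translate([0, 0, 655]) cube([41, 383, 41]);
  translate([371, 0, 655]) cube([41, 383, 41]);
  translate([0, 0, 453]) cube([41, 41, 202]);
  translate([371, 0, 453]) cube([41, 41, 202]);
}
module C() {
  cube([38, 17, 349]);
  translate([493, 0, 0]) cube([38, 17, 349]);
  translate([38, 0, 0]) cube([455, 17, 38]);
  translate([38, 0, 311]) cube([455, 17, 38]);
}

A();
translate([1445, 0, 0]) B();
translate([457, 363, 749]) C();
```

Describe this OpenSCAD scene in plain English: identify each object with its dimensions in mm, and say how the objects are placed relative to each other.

A is a rectangular dining table. The top is 1445×743×44 mm with its upper surface at z = 749 mm. It stands on four round legs of 60 mm diameter, each leg's bounding box inset 41 mm from the nearest pair of top edges, running from the floor to the underside of the top.

B is a chair: 412×417 mm seat, 21 mm thick, top at z = 453 mm, on four 34 mm square corner legs flush with the seat edges. A 34 mm thick backrest slab spans the full seat width, extending 325 mm above the seat top, its back face flush with the seat's +y edge. Two armrests of 41×41 mm section run along each side from the seat's front edge to the front of the backrest, top faces 243 mm above the seat top and outer faces flush with the seat's x-edges; a 41×41 mm post under the front of each armrest stands on the seat at the front corner.

C is a rectangular picture frame lying in the x–z plane (depth along y). The opening is 455 mm wide (x) by 273 mm tall (z), surrounded by a border 38 mm wide on all four sides. The frame is 17 mm deep and is made of two full-height vertical stiles with two horizontal rails fitted between them.

The chair is against the table's +x side, with their −y faces flush. The picture frame is on top of the table, centred.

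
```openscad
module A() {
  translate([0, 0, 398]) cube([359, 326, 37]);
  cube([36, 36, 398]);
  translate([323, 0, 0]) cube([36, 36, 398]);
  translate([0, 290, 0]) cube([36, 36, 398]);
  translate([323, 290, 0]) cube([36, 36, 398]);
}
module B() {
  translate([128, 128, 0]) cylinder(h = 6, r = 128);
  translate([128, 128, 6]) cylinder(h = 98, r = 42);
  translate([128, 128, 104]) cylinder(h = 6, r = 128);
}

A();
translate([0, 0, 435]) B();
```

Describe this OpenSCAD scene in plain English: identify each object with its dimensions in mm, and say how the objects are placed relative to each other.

A is a four-legged stool. The seat is a 359×326×37 mm slab whose top surface is at z = 435 mm; four square legs, each 36×36 mm in cross-section, run from the floor (z = 0) to the underside of the seat, each flush with a corner of the seat.

B is a spool: two coaxial disc flanges of radius 128 mm and thickness 6 mm, joined by a core cylinder of radius 42 mm and height 98 mm. The lower flange rests on z = 0 and the three cylinders share a vertical axis.

The spool is on top of the stool.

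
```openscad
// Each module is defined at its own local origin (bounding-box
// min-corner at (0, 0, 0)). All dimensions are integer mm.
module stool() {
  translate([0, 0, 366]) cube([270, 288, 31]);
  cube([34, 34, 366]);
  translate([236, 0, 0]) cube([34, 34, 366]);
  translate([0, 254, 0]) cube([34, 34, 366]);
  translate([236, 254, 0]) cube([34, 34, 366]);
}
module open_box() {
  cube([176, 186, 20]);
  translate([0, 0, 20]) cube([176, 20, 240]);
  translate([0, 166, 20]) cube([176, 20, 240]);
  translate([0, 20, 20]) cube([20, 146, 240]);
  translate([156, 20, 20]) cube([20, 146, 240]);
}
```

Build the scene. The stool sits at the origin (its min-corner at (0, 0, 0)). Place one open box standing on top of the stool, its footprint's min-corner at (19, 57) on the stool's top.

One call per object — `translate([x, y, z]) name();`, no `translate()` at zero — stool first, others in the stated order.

stool();
translate([19, 57, 397]) open_box();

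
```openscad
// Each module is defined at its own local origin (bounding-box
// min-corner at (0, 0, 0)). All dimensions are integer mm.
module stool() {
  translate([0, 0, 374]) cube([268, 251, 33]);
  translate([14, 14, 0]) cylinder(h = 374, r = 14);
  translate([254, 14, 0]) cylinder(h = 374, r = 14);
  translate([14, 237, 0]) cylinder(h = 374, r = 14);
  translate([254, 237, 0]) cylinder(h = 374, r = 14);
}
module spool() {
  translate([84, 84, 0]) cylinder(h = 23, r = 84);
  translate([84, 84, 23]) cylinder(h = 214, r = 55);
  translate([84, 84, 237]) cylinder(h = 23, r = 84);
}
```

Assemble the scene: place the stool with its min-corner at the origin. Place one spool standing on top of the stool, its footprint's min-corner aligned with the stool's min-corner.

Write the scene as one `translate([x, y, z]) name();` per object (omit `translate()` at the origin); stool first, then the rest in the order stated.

stool();
translate([0, 0, 407]) spool();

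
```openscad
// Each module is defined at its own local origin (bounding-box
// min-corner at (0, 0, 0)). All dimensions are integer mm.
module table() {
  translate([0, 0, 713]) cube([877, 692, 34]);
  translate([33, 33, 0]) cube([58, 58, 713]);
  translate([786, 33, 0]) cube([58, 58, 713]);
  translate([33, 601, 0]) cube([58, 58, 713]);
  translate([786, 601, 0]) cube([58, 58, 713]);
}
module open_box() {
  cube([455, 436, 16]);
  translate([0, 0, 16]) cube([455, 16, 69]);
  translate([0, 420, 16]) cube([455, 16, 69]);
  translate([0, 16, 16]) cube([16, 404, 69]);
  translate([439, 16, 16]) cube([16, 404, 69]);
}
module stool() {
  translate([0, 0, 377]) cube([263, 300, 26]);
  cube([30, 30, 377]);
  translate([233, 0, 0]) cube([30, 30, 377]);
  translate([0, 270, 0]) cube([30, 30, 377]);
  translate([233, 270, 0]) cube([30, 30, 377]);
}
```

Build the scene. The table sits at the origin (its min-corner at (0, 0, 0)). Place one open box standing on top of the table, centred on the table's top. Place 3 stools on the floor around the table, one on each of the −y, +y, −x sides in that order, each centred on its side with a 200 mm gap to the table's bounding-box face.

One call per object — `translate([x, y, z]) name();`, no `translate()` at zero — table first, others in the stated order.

table();
translate([211, 128, 747]) open_box();
translate([307, -500, 0]) stool();
translate([307, 892, 0]) stool();
translate([-463, 196, 0]) stool();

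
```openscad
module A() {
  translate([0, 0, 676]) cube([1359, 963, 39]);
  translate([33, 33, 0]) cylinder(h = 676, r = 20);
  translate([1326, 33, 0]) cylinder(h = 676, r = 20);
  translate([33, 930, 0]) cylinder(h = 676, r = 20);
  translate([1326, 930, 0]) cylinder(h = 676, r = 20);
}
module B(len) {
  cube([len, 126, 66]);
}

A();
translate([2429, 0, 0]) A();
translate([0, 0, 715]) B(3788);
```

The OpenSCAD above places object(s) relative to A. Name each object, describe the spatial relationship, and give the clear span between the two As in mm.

A is a table. B is a beam. A beam spans the tops of two tables. The clear span between the two tables is 1070 mm.

Second table starts at x = 2429; first ends at x = 1359; clear span = 2429 − 1359 = 1070 mm.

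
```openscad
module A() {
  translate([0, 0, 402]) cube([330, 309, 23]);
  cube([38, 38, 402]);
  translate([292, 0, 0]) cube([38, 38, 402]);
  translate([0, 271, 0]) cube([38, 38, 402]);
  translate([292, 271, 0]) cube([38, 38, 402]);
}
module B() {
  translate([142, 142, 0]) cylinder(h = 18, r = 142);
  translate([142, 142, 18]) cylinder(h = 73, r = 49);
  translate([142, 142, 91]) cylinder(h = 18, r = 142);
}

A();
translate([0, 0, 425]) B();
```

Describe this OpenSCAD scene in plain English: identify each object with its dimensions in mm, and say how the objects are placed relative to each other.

A is a simple wooden stool: a rectangular seat 330 mm (x) by 309 mm (y), 23 mm thick, top face at z = 425 mm, on four square legs, each 38×38 mm in cross-section. The legs rest on z = 0, each flush with a corner of the seat.

B is a spool: two coaxial disc flanges of radius 142 mm and thickness 18 mm, joined by a core cylinder of radius 49 mm and height 73 mm. The lower flange rests on z = 0 and the three cylinders share a vertical axis.

The spool is on top of the stool.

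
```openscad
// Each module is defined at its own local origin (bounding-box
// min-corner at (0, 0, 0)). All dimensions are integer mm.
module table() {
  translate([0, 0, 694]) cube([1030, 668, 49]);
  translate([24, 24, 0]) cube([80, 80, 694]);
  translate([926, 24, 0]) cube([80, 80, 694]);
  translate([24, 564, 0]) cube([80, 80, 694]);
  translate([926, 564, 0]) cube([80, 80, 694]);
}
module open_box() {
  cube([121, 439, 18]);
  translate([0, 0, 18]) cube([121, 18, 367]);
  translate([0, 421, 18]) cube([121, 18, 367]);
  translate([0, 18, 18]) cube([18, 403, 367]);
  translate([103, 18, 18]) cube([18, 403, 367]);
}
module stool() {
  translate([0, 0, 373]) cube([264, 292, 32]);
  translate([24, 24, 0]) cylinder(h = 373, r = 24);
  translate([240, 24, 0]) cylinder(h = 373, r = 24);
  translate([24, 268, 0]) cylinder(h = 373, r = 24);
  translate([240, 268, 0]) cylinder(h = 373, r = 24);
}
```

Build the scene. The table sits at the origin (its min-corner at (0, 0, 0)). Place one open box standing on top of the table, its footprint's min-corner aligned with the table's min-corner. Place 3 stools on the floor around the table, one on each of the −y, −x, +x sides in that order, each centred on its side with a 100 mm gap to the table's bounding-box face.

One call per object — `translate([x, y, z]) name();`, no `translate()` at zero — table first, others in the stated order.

table();
translate([0, 0, 743]) open_box();
translate([383, -392, 0]) stool();
translate([-364, 188, 0]) stool();
translate([1130, 188, 0]) stool();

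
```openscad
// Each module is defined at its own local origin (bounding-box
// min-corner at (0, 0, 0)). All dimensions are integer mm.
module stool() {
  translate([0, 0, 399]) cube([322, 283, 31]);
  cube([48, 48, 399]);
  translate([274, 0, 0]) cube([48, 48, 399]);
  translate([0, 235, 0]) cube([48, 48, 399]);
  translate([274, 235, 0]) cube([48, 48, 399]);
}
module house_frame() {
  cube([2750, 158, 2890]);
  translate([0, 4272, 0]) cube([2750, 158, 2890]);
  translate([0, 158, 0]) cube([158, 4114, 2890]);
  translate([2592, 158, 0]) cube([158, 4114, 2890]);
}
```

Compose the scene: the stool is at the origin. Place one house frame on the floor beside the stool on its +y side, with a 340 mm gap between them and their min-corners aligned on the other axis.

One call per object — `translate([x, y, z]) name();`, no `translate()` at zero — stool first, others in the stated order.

stool();
translate([0, 623, 0]) house_frame();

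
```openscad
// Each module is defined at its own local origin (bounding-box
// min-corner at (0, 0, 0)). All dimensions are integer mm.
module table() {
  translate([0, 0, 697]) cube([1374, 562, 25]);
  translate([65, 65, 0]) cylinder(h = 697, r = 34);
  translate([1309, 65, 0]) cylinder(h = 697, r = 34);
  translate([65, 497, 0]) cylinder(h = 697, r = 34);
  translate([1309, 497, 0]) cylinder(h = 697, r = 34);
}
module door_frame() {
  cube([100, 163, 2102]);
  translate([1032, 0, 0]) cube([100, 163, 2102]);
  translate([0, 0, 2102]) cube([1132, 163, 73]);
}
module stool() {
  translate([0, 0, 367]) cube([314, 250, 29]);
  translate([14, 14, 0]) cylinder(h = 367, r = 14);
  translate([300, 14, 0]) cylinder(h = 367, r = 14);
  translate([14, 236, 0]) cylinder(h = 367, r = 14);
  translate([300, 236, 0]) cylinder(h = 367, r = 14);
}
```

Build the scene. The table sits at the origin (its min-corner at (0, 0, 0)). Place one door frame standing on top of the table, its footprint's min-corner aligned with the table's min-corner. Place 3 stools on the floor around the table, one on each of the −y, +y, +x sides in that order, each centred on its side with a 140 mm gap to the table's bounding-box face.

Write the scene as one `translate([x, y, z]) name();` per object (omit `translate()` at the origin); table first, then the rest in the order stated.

table();
translate([0, 0, 722]) door_frame();
translate([530, -390, 0]) stool();
translate([530, 702, 0]) stool();
translate([1514, 156, 0]) stool();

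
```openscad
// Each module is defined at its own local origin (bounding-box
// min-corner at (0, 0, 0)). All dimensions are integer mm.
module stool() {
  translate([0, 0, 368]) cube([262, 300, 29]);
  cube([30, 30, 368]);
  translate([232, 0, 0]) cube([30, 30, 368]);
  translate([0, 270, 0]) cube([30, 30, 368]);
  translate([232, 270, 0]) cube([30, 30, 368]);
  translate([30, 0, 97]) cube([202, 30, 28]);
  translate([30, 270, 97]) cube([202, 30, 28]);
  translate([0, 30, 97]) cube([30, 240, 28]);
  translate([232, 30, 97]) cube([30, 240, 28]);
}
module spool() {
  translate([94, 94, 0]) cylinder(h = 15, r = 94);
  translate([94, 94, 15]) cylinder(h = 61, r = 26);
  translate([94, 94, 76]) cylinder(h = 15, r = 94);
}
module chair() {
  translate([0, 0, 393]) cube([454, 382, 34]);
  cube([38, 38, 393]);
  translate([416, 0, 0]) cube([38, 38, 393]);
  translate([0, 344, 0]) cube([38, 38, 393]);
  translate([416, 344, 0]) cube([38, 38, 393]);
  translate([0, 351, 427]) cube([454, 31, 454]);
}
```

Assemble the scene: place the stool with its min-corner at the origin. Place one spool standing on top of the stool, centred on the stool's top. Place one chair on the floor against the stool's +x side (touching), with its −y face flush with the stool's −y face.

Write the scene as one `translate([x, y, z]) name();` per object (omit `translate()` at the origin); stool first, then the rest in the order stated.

stool();
translate([37, 56, 397]) spool();
translate([262, 0, 0]) chair();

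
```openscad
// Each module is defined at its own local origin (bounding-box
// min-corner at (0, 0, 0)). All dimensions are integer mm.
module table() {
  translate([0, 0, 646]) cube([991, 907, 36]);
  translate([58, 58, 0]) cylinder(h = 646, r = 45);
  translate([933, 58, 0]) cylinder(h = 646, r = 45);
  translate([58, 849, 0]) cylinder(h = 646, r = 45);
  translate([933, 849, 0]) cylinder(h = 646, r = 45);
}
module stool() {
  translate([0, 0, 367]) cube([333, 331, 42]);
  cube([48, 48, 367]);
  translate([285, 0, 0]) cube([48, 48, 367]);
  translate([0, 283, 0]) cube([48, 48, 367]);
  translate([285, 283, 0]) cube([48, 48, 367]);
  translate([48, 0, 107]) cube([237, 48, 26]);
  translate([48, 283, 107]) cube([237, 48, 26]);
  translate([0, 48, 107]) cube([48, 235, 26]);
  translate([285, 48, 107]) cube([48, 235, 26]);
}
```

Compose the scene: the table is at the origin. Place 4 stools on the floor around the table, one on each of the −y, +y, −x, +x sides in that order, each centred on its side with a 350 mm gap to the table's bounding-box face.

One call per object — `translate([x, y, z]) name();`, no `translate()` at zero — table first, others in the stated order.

table();
translate([329, -681, 0]) stool();
translate([329, 1257, 0]) stool();
translate([-683, 288, 0]) stool();
translate([1341, 288, 0]) stool();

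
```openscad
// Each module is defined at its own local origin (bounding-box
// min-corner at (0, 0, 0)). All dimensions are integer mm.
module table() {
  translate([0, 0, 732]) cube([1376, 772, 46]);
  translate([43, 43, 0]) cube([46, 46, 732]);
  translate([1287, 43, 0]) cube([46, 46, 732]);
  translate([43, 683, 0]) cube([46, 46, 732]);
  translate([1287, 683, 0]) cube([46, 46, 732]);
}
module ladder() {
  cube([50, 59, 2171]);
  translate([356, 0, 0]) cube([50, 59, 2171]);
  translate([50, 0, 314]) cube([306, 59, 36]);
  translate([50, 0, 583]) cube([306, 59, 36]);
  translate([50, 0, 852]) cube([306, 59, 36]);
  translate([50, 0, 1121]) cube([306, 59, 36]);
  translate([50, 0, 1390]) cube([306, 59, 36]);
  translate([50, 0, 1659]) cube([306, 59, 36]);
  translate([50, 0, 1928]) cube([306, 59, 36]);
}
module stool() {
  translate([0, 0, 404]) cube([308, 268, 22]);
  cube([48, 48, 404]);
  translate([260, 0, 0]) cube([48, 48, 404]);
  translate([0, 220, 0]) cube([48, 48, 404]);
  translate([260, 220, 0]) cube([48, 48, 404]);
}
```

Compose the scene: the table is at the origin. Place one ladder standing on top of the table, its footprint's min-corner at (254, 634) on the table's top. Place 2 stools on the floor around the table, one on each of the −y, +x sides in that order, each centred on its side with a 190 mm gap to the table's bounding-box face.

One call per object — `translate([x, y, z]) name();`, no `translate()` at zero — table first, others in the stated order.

table();
translate([254, 634, 778]) ladder();
translate([534, -458, 0]) stool();
translate([1566, 252, 0]) stool();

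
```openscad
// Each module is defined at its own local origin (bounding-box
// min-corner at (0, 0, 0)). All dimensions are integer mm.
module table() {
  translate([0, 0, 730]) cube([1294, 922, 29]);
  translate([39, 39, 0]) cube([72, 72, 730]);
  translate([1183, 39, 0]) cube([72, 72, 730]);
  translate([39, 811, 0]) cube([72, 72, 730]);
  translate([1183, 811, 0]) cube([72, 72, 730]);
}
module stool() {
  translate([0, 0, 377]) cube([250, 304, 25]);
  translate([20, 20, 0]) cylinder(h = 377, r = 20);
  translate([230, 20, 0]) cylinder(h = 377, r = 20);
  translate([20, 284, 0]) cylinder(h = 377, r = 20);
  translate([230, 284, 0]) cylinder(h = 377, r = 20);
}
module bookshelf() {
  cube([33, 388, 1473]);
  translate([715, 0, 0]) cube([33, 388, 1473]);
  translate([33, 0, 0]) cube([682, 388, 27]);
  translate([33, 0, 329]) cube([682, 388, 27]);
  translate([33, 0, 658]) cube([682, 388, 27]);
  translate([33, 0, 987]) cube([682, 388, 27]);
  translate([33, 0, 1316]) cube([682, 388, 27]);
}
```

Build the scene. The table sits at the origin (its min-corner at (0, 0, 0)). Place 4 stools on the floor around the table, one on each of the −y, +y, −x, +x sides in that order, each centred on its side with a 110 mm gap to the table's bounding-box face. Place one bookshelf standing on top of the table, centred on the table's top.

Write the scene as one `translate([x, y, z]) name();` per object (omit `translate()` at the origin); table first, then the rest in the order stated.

table();
translate([522, -414, 0]) stool();
translate([522, 1032, 0]) stool();
translate([-360, 309, 0]) stool();
translate([1404, 309, 0]) stool();
translate([273, 267, 759]) bookshelf();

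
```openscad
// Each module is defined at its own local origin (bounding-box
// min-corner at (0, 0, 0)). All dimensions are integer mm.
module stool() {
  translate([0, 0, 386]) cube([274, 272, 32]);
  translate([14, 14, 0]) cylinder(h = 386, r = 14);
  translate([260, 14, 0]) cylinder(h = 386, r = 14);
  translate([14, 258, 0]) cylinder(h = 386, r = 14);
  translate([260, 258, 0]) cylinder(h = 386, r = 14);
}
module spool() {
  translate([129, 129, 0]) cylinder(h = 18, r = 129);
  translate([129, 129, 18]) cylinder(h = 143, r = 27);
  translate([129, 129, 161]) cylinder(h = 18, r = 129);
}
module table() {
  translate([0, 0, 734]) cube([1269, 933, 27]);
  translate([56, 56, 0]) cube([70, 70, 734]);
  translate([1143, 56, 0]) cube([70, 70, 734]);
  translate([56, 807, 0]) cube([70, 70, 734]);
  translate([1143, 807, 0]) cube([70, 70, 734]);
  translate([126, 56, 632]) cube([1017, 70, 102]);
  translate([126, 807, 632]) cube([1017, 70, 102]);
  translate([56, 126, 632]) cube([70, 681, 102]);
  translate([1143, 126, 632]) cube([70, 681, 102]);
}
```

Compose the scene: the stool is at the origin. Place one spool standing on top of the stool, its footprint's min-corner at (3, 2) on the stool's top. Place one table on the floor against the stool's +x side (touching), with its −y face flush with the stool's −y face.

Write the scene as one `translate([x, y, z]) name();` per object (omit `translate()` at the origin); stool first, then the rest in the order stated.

stool();
translate([3, 2, 418]) spool();
translate([274, 0, 0]) table();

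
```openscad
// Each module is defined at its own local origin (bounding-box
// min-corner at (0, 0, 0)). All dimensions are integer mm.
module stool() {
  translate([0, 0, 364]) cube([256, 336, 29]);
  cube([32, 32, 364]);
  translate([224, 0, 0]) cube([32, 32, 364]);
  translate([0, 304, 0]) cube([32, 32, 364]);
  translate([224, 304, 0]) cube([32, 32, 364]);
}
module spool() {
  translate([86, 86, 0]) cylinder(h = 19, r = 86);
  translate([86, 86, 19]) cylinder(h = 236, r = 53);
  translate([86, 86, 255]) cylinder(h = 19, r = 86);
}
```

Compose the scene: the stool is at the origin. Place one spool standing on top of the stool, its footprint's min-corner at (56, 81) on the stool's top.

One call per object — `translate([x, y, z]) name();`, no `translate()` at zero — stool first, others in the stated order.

stool();
translate([56, 81, 393]) spool();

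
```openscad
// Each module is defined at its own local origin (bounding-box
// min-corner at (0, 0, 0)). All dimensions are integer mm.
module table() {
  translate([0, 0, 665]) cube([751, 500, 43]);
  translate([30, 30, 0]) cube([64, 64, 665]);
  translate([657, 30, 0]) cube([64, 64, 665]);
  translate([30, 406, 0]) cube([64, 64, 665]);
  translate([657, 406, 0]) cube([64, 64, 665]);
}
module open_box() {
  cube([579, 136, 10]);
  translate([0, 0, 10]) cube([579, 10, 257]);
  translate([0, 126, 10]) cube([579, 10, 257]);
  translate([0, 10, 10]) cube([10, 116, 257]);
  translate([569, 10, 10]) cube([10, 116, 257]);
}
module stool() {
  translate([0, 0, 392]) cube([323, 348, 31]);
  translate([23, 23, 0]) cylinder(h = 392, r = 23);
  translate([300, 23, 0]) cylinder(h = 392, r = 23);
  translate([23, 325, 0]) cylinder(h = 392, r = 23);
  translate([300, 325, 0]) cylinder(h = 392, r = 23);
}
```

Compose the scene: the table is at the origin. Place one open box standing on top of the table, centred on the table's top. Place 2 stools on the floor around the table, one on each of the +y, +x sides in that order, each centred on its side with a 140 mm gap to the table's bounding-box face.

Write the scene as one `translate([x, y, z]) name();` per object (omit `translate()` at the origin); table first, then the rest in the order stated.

table();
translate([86, 182, 708]) open_box();
translate([214, 640, 0]) stool();
translate([891, 76, 0]) stool();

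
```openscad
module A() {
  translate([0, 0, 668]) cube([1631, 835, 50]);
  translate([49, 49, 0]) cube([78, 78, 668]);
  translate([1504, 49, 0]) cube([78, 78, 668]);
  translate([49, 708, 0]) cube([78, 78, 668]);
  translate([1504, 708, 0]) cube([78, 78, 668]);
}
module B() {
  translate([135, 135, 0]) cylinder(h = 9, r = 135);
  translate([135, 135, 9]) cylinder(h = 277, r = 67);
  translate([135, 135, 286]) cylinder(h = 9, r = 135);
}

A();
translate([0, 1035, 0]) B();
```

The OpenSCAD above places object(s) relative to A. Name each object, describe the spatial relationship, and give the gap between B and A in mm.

The spool's nearest face is 200 mm from the table's +y face.

A is a table. B is a spool. The spool is on the floor beside the table on its +y side. The gap between the spool and the table is 200 mm.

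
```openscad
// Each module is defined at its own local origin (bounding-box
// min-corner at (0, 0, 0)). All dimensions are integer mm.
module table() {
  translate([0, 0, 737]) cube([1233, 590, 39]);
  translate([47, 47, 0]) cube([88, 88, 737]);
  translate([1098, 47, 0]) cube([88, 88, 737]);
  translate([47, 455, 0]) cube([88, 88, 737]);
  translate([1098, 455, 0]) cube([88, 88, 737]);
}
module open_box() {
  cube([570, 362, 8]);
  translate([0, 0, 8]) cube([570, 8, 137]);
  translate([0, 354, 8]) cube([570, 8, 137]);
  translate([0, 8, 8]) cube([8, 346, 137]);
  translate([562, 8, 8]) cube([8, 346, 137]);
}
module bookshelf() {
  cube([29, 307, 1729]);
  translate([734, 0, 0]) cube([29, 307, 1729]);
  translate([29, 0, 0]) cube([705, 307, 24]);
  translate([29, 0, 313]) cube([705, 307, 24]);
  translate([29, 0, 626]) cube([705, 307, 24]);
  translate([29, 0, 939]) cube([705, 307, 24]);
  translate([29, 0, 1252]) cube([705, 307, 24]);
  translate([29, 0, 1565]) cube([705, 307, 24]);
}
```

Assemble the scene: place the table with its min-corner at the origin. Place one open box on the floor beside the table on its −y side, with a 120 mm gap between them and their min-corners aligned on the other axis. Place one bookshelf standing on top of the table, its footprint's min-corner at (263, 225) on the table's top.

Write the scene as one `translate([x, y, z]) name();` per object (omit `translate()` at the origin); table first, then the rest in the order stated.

table();
translate([0, -482, 0]) open_box();
translate([263, 225, 776]) bookshelf();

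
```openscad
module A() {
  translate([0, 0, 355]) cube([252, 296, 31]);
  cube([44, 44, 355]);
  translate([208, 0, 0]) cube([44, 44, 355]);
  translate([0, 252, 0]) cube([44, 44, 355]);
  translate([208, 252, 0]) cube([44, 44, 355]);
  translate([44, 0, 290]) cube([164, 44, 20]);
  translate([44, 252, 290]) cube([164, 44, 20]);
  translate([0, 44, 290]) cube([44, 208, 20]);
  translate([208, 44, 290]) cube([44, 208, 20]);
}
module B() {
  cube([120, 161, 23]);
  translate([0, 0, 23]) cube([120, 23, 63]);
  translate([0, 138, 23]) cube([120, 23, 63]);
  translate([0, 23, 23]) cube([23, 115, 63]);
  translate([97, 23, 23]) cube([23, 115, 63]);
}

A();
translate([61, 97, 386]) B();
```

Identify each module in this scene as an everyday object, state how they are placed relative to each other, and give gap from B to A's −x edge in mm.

The open box's min-x is at 61; the stool's min-x is 0; gap = 61 mm.

A is a stool. B is an open box. The open box is on top of the stool. The gap from the open box to the stool's −x edge is 61 mm.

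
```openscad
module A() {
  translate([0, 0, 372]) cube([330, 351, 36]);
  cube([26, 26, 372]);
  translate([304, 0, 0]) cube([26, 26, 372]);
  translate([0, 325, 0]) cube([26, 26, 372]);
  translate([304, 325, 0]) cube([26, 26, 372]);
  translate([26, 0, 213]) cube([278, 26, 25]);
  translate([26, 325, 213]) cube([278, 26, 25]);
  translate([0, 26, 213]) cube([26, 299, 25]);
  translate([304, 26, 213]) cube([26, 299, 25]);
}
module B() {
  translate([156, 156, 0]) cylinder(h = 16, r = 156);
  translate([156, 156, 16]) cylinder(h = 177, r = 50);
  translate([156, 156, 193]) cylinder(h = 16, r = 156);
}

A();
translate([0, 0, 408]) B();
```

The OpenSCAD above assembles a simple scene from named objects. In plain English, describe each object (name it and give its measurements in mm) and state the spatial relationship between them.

A is a four-legged stool. The seat is 330×351 mm, 36 mm thick, top at z = 408 mm. It stands on four square legs, each 26×26 mm in cross-section, from z = 0 to the seat underside, each flush with a corner of the seat. Four stretchers, 26 mm wide and 25 mm tall, connect adjacent legs with their undersides at z = 213 mm, each running between the inner faces of the legs it joins and aligned with the legs' outer faces on the other axis.

B is a spool: two coaxial disc flanges of radius 156 mm and thickness 16 mm, joined by a core cylinder of radius 50 mm and height 177 mm. The lower flange rests on z = 0 and the three cylinders share a vertical axis.

The spool is on top of the stool.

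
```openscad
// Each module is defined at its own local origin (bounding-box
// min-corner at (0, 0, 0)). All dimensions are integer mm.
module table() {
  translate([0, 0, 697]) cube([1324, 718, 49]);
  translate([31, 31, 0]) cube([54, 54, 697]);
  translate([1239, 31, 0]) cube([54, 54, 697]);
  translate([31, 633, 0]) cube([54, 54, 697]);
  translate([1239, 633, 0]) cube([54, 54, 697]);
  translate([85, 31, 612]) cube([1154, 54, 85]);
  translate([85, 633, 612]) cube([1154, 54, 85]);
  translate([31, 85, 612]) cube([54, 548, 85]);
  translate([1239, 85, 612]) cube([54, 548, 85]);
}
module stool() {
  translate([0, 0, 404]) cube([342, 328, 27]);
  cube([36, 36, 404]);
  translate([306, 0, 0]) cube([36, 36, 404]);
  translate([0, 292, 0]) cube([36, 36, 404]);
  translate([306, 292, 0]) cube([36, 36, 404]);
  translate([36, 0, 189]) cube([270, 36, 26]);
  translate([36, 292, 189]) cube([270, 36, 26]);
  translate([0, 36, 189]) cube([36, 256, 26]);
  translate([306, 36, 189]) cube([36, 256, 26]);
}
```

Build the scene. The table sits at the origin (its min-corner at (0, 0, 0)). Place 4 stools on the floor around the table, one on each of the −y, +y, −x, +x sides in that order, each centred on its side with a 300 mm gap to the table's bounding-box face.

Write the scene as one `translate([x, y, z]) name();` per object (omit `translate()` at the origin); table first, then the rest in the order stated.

table();
translate([491, -628, 0]) stool();
translate([491, 1018, 0]) stool();
translate([-642, 195, 0]) stool();
translate([1624, 195, 0]) stool();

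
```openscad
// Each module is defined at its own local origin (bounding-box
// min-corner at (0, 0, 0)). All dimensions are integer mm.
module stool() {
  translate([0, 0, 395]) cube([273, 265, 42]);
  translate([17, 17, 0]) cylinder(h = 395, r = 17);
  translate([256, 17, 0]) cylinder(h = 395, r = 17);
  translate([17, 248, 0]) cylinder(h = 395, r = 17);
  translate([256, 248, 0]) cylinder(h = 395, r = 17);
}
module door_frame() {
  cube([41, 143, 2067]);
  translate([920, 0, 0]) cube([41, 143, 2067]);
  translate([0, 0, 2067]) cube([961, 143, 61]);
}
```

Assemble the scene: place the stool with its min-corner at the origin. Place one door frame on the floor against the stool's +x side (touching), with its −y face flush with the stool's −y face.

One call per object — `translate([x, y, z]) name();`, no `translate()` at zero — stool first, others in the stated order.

stool();
translate([273, 0, 0]) door_frame();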